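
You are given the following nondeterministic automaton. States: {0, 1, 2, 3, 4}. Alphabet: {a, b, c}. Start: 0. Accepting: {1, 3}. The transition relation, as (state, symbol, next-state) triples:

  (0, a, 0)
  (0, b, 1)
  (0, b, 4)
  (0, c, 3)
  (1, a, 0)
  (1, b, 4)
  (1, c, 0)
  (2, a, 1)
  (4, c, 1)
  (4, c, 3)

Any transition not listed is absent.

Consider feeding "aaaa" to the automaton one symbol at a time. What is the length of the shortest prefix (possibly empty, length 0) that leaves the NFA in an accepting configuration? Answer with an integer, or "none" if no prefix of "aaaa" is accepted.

none

Start in {0}.
Read 'a': {0} → {0}.
Read 'a': {0} → {0}.
Read 'a': {0} → {0}.
Read 'a': {0} → {0}.
No reachable set along the way intersects F.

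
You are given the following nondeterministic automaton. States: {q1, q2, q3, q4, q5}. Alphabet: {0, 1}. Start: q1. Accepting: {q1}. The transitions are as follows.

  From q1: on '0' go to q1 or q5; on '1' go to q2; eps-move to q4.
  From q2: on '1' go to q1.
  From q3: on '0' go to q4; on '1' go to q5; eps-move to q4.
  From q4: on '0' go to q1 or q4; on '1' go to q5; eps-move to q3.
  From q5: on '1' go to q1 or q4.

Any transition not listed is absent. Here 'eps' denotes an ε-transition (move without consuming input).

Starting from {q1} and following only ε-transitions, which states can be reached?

Begin with {q1}.
ε-move q1 → q4; add q4.
ε-move q4 → q3; add q3.

{q1, q3, q4}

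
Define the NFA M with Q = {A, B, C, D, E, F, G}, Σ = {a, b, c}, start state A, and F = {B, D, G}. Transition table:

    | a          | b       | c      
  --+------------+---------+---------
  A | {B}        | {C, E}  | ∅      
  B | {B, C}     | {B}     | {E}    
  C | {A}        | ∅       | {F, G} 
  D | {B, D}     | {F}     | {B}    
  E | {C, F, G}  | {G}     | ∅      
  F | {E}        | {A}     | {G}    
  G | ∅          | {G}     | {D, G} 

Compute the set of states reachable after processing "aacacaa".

{B, C, D, F, G}

Start in {A}.
Read 'a': A→{B}; now {B}.
Read 'a': B→{B, C}; now {B, C}.
Read 'c': B→{E}, C→{F, G}; now {E, F, G}.
Read 'a': E→{C, F, G}, F→{E}, G→∅; now {C, E, F, G}.
Read 'c': C→{F, G}, E→∅, F→{G}, G→{D, G}; now {D, F, G}.
Read 'a': D→{B, D}, F→{E}, G→∅; now {B, D, E}.
Read 'a': B→{B, C}, D→{B, D}, E→{C, F, G}; now {B, C, D, F, G}.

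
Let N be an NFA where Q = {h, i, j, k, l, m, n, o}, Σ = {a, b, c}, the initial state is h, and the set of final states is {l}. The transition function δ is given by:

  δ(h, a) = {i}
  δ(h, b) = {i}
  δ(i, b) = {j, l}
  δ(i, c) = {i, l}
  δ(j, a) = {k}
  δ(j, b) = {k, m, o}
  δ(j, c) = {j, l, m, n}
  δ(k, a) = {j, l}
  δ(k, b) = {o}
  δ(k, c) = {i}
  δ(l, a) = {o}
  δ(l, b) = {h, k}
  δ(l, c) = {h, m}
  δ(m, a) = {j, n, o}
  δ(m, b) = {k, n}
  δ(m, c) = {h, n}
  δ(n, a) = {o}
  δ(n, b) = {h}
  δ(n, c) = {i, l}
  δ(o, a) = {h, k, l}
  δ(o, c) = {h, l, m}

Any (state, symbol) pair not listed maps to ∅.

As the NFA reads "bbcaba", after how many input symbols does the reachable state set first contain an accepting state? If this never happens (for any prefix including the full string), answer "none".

2

Start in {h}.
Read 'b': h→{i}; now {i}.
Read 'b': i→{j, l}; now {j, l}.
None of the earlier sets intersect F, but {j, l} does.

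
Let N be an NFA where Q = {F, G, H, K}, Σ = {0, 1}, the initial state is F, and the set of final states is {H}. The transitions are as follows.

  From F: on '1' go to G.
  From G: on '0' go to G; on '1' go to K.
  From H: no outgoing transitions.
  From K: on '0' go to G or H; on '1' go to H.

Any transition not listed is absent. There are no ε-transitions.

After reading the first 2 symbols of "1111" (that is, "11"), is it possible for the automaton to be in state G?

No

Start in {F}.
Read '1': F→{G}; now {G}.
Read '1': G→{K}; now {K}.
State G is not in {K}.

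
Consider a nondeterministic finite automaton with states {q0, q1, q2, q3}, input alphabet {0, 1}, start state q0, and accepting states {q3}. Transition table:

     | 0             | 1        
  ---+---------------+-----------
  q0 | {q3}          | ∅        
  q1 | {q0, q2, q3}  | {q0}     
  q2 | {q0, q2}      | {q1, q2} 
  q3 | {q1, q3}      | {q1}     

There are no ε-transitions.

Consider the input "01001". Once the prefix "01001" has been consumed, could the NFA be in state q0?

Yes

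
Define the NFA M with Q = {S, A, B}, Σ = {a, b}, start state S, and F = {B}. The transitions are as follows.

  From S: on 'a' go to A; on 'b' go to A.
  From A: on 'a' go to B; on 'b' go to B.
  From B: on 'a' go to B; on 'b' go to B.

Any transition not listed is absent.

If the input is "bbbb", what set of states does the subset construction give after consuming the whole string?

Start in {S}.
Read 'b': S→{A}; now {A}.
Read 'b': A→{B}; now {B}.
Read 'b': B→{B}; now {B}.
Read 'b': B→{B}; now {B}.

{B}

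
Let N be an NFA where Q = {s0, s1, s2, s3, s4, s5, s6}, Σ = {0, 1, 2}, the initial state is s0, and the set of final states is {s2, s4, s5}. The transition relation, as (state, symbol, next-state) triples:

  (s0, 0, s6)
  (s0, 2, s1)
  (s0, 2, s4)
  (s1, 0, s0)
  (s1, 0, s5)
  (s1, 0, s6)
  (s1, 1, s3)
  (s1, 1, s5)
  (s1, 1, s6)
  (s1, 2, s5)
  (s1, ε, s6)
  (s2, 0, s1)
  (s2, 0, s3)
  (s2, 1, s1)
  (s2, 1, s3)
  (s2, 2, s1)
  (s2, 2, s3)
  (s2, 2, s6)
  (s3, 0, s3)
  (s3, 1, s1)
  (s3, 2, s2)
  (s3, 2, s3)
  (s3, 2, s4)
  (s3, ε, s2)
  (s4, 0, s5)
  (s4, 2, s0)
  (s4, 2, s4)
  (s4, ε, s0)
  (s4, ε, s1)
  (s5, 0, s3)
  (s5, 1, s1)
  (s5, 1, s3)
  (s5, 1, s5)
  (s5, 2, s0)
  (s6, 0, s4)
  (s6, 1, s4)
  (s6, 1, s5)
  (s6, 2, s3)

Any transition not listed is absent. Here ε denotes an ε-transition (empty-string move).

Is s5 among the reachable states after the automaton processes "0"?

No

Start in {s0}.
Read '0': s0→{s6}; now {s6}.
State s5 is not in {s6}.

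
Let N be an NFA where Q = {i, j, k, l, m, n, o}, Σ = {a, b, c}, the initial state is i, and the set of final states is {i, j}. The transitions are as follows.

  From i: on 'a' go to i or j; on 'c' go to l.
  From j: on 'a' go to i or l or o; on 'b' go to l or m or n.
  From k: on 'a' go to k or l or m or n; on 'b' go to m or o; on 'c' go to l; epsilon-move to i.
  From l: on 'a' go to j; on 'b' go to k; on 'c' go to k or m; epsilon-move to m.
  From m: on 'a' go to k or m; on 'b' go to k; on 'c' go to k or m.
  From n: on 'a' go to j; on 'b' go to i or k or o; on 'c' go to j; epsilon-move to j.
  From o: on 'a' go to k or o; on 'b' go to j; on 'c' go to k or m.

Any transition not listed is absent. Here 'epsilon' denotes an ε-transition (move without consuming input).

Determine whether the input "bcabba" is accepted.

No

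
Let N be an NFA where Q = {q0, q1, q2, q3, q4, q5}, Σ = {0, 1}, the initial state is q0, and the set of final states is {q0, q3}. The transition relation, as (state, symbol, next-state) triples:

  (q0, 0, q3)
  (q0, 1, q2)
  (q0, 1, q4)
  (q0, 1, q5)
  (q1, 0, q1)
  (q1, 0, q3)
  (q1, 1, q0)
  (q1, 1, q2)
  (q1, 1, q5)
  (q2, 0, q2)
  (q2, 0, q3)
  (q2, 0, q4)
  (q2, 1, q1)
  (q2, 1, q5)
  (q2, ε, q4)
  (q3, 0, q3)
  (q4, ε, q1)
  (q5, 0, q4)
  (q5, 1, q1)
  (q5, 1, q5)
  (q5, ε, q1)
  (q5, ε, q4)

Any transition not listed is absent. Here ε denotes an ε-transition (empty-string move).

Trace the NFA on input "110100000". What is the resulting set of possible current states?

Start in {q0}.
Read '1': {q0} → {q1, q2, q4, q5}.
Read '1': {q1, q2, q4, q5} → {q0, q1, q2, q4, q5}.
Read '0': {q0, q1, q2, q4, q5} → {q1, q2, q3, q4}.
Read '1': {q1, q2, q3, q4} → {q0, q1, q2, q4, q5}.
Read '0': {q0, q1, q2, q4, q5} → {q1, q2, q3, q4}.
Read '0': {q1, q2, q3, q4} → {q1, q2, q3, q4}.
Read '0': {q1, q2, q3, q4} → {q1, q2, q3, q4}.
Read '0': {q1, q2, q3, q4} → {q1, q2, q3, q4}.
Read '0': {q1, q2, q3, q4} → {q1, q2, q3, q4}.

{q1, q2, q3, q4}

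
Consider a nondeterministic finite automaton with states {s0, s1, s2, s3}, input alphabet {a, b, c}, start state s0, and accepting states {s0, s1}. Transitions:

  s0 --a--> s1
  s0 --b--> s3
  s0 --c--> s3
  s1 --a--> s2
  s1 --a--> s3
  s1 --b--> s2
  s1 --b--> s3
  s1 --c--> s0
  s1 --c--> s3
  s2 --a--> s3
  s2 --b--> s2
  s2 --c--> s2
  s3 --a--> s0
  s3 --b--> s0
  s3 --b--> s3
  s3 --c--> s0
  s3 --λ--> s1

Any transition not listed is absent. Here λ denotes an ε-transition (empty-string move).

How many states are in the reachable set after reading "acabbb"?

Start in {s0}.
Read 'a': {s0} → {s1}.
Read 'c': {s1} → {s0, s1, s3}.
Read 'a': {s0, s1, s3} → {s0, s1, s2, s3}.
Read 'b': {s0, s1, s2, s3} → {s0, s1, s2, s3}.
Read 'b': {s0, s1, s2, s3} → {s0, s1, s2, s3}.
Read 'b': {s0, s1, s2, s3} → {s0, s1, s2, s3}.
That set has 4 states.

4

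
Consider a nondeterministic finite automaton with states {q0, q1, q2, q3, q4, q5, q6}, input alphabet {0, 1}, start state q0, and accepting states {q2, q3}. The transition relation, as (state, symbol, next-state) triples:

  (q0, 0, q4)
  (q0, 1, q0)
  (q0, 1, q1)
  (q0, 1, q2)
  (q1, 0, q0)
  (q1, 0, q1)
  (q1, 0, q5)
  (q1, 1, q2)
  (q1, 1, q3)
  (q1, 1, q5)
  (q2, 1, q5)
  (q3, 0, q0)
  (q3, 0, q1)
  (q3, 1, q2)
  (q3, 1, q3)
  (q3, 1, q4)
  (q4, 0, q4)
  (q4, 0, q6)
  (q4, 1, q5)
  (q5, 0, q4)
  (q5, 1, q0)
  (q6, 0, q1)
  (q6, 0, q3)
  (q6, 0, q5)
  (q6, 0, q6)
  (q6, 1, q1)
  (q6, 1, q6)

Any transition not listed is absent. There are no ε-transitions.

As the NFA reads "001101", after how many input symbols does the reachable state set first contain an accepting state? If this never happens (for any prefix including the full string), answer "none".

Start in {q0}.
Read '0': {q0} → {q4}.
Read '0': {q4} → {q4, q6}.
Read '1': {q4, q6} → {q1, q5, q6}.
Read '1': {q1, q5, q6} → {q0, q1, q2, q3, q5, q6}.
None of the earlier sets intersect F, but {q0, q1, q2, q3, q5, q6} does.

4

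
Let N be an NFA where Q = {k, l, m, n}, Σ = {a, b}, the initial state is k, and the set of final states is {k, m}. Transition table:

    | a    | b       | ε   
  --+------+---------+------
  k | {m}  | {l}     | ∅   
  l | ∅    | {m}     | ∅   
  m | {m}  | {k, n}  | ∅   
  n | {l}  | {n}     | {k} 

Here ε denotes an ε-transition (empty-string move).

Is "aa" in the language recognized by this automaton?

Start in {k}.
Read 'a': {k} → {m}.
Read 'a': {m} → {m}.
The final set {m} contains the accepting state m.

Yes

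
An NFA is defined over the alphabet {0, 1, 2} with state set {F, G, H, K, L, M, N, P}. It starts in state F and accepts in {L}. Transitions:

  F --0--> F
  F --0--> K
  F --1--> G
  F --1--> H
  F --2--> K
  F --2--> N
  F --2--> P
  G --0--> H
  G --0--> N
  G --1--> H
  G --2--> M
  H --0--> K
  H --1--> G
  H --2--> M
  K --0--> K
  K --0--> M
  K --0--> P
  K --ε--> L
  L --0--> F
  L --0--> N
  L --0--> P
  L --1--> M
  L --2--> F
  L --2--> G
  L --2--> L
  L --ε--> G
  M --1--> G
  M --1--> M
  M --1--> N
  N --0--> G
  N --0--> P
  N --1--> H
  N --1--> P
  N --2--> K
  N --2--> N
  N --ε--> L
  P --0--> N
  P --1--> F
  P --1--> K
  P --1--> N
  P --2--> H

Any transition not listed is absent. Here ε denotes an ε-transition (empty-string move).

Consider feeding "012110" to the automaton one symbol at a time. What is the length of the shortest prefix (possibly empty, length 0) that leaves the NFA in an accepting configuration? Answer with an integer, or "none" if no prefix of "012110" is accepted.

1

Start in {F}.
Read '0': {F} → {F, G, K, L}.
None of the earlier sets intersect F, but {F, G, K, L} does.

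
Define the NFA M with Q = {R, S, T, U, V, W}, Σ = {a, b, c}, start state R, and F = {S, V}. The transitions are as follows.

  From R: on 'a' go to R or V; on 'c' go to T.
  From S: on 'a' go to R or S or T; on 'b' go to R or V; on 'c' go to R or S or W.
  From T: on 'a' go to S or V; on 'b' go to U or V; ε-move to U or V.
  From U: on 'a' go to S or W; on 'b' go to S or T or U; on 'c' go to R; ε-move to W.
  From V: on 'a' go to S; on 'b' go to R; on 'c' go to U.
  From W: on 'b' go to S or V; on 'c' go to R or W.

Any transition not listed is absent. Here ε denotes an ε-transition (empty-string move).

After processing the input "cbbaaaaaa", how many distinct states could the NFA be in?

6

Start in {R}.
Read 'c': R→{T}; union {T}; ε-closure = {T, U, V, W}.
Read 'b': T→{U, V}, U→{S, T, U}, V→{R}, W→{S, V}; union {R, S, T, U, V}; ε-closure = {R, S, T, U, V, W}.
Read 'b': R→∅, S→{R, V}, T→{U, V}, U→{S, T, U}, V→{R}, W→{S, V}; union {R, S, T, U, V}; ε-closure = {R, S, T, U, V, W}.
Read 'a': R→{R, V}, S→{R, S, T}, T→{S, V}, U→{S, W}, V→{S}, W→∅; union {R, S, T, V, W}; ε-closure = {R, S, T, U, V, W}.
Read 'a': R→{R, V}, S→{R, S, T}, T→{S, V}, U→{S, W}, V→{S}, W→∅; union {R, S, T, V, W}; ε-closure = {R, S, T, U, V, W}.
Read 'a': R→{R, V}, S→{R, S, T}, T→{S, V}, U→{S, W}, V→{S}, W→∅; union {R, S, T, V, W}; ε-closure = {R, S, T, U, V, W}.
Read 'a': R→{R, V}, S→{R, S, T}, T→{S, V}, U→{S, W}, V→{S}, W→∅; union {R, S, T, V, W}; ε-closure = {R, S, T, U, V, W}.
Read 'a': R→{R, V}, S→{R, S, T}, T→{S, V}, U→{S, W}, V→{S}, W→∅; union {R, S, T, V, W}; ε-closure = {R, S, T, U, V, W}.
Read 'a': R→{R, V}, S→{R, S, T}, T→{S, V}, U→{S, W}, V→{S}, W→∅; union {R, S, T, V, W}; ε-closure = {R, S, T, U, V, W}.
That set has 6 states.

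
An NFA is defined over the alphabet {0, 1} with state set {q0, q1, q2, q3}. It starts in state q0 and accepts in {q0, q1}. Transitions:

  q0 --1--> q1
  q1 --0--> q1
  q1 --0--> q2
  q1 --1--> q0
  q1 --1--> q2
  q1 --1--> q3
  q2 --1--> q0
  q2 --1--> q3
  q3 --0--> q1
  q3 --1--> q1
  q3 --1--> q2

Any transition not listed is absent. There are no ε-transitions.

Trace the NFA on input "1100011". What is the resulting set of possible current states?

Start in {q0}.
Read '1': q0→{q1}; now {q1}.
Read '1': q1→{q0, q2, q3}; now {q0, q2, q3}.
Read '0': q0→∅, q2→∅, q3→{q1}; now {q1}.
Read '0': q1→{q1, q2}; now {q1, q2}.
Read '0': q1→{q1, q2}, q2→∅; now {q1, q2}.
Read '1': q1→{q0, q2, q3}, q2→{q0, q3}; now {q0, q2, q3}.
Read '1': q0→{q1}, q2→{q0, q3}, q3→{q1, q2}; now {q0, q1, q2, q3}.

{q0, q1, q2, q3}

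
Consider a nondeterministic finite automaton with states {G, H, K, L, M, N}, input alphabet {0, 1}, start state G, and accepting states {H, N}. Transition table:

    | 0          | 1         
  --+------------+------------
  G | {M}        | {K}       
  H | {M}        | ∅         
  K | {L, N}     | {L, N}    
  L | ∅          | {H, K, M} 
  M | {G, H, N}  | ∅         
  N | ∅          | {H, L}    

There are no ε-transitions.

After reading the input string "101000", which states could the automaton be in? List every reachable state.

Start in {G}.
Read '1': G→{K}; now {K}.
Read '0': K→{L, N}; now {L, N}.
Read '1': L→{H, K, M}, N→{H, L}; now {H, K, L, M}.
Read '0': H→{M}, K→{L, N}, L→∅, M→{G, H, N}; now {G, H, L, M, N}.
Read '0': G→{M}, H→{M}, L→∅, M→{G, H, N}, N→∅; now {G, H, M, N}.
Read '0': G→{M}, H→{M}, M→{G, H, N}, N→∅; now {G, H, M, N}.

{G, H, M, N}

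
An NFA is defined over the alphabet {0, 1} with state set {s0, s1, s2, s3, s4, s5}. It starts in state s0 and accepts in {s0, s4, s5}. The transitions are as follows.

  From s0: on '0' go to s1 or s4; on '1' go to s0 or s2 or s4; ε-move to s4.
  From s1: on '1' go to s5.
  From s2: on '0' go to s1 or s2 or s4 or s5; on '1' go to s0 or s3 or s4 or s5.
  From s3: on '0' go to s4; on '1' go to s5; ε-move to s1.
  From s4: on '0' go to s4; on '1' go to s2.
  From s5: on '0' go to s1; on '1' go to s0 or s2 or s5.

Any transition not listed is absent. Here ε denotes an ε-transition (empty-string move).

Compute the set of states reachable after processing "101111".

{s0, s1, s2, s3, s4, s5}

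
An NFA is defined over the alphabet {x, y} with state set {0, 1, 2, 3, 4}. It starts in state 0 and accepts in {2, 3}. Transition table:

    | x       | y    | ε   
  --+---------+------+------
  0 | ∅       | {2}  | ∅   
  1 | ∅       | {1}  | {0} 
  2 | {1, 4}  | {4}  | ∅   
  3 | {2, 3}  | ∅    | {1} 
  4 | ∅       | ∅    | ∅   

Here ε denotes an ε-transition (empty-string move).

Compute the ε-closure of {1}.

Begin with {1}.
ε-move 1 → 0; add 0.

{0, 1}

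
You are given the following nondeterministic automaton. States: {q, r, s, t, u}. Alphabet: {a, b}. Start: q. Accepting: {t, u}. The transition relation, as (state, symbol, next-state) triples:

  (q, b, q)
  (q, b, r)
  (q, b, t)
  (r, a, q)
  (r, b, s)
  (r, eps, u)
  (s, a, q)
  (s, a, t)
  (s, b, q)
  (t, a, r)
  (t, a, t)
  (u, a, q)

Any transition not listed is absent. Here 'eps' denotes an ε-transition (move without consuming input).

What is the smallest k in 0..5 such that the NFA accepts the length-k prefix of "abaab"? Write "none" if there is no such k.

none

Start in {q}.
Read 'a': {q} → ∅.
The set is empty and remains empty for the remaining 4 symbols.
No reachable set along the way intersects F.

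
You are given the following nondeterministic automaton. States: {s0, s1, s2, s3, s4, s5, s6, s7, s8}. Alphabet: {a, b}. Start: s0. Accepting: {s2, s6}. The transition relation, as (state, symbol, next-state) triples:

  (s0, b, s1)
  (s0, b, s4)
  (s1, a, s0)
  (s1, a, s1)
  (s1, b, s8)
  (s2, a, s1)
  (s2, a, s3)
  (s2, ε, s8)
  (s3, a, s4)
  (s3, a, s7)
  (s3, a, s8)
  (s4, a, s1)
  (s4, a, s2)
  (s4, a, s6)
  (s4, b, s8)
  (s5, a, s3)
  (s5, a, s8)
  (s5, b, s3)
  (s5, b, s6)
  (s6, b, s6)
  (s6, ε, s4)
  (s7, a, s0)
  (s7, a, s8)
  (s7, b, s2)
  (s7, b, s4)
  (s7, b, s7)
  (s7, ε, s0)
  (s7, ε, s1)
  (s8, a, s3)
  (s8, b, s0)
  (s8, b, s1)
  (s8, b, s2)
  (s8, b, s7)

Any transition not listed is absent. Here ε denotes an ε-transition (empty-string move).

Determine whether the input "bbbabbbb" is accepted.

Yes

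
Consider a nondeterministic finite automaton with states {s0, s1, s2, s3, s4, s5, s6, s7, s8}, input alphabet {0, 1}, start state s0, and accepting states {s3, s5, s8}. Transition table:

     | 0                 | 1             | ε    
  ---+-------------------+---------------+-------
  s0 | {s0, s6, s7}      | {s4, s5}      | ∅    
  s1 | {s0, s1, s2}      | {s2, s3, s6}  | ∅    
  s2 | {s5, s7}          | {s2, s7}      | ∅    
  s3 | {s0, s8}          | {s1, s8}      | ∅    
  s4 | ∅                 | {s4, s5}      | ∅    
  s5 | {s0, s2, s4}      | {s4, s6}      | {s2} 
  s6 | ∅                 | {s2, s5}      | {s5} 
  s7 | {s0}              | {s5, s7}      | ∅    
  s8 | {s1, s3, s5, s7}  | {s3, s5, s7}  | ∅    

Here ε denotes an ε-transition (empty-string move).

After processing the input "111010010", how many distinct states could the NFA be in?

5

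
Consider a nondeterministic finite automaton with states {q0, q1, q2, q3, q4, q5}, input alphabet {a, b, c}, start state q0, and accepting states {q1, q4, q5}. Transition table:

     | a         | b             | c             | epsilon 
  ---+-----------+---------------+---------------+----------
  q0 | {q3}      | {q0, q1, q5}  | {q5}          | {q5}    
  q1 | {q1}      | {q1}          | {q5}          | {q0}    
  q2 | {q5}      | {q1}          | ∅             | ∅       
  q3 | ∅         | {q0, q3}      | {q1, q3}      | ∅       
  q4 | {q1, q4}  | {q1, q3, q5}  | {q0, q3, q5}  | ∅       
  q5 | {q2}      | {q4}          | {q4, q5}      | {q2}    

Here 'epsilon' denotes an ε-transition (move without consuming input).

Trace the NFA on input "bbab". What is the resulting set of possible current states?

{q0, q1, q2, q3, q4, q5}

Start: ε-closure({q0}) = {q0, q2, q5}.
Read 'b': {q0, q2, q5} → {q0, q1, q2, q4, q5}.
Read 'b': {q0, q1, q2, q4, q5} → {q0, q1, q2, q3, q4, q5}.
Read 'a': {q0, q1, q2, q3, q4, q5} → {q0, q1, q2, q3, q4, q5}.
Read 'b': {q0, q1, q2, q3, q4, q5} → {q0, q1, q2, q3, q4, q5}.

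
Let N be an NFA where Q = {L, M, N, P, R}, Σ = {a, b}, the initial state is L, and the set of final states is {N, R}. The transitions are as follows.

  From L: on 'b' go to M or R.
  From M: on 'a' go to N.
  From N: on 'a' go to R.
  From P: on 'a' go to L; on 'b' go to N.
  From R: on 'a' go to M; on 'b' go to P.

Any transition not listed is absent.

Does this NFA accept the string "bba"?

Start in {L}.
Read 'b': L→{M, R}; now {M, R}.
Read 'b': M→∅, R→{P}; now {P}.
Read 'a': P→{L}; now {L}.
The final set {L} contains no accepting state.

No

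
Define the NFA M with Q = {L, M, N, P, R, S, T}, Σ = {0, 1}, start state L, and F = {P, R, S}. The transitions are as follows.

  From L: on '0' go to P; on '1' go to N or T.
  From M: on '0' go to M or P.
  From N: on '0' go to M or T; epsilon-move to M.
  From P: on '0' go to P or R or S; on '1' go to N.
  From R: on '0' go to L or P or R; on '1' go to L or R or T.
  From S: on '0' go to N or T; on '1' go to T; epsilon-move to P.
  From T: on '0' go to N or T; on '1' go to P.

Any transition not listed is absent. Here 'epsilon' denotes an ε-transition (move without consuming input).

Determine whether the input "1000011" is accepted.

Yes

Start in {L}.
Read '1': L→{N, T}; union {N, T}; ε-closure = {M, N, T}.
Read '0': M→{M, P}, N→{M, T}, T→{N, T}; now {M, N, P, T}.
Read '0': M→{M, P}, N→{M, T}, P→{P, R, S}, T→{N, T}; now {M, N, P, R, S, T}.
Read '0': M→{M, P}, N→{M, T}, P→{P, R, S}, R→{L, P, R}, S→{N, T}, T→{N, T}; now {L, M, N, P, R, S, T}.
Read '0': L→{P}, M→{M, P}, N→{M, T}, P→{P, R, S}, R→{L, P, R}, S→{N, T}, T→{N, T}; now {L, M, N, P, R, S, T}.
Read '1': L→{N, T}, M→∅, N→∅, P→{N}, R→{L, R, T}, S→{T}, T→{P}; union {L, N, P, R, T}; ε-closure = {L, M, N, P, R, T}.
Read '1': L→{N, T}, M→∅, N→∅, P→{N}, R→{L, R, T}, T→{P}; union {L, N, P, R, T}; ε-closure = {L, M, N, P, R, T}.
The final set {L, M, N, P, R, T} contains the accepting states P, R.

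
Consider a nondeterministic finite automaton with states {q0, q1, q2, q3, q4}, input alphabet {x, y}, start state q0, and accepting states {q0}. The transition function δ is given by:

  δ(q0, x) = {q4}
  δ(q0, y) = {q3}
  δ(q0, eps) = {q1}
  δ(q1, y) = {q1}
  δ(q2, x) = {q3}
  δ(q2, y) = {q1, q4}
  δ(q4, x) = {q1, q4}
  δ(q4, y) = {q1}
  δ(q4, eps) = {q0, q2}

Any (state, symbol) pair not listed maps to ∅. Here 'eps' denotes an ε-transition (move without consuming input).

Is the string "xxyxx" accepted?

Yes

Start: ε-closure({q0}) = {q0, q1}.
Read 'x': {q0, q1} → {q0, q1, q2, q4}.
Read 'x': {q0, q1, q2, q4} → {q0, q1, q2, q3, q4}.
Read 'y': {q0, q1, q2, q3, q4} → {q0, q1, q2, q3, q4}.
Read 'x': {q0, q1, q2, q3, q4} → {q0, q1, q2, q3, q4}.
Read 'x': {q0, q1, q2, q3, q4} → {q0, q1, q2, q3, q4}.
The final set {q0, q1, q2, q3, q4} contains the accepting state q0.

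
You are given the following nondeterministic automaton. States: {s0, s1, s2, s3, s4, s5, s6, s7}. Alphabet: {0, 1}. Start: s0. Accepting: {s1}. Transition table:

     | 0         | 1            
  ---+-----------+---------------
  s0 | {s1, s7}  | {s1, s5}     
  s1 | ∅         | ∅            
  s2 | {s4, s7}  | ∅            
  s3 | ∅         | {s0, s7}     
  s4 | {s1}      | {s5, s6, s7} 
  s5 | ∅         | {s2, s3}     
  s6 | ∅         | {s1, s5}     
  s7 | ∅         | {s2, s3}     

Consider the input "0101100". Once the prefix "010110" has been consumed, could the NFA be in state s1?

Start in {s0}.
Read '0': s0→{s1, s7}; now {s1, s7}.
Read '1': s1→∅, s7→{s2, s3}; now {s2, s3}.
Read '0': s2→{s4, s7}, s3→∅; now {s4, s7}.
Read '1': s4→{s5, s6, s7}, s7→{s2, s3}; now {s2, s3, s5, s6, s7}.
Read '1': s2→∅, s3→{s0, s7}, s5→{s2, s3}, s6→{s1, s5}, s7→{s2, s3}; now {s0, s1, s2, s3, s5, s7}.
Read '0': s0→{s1, s7}, s1→∅, s2→{s4, s7}, s3→∅, s5→∅, s7→∅; now {s1, s4, s7}.
State s1 is in {s1, s4, s7}.

Yes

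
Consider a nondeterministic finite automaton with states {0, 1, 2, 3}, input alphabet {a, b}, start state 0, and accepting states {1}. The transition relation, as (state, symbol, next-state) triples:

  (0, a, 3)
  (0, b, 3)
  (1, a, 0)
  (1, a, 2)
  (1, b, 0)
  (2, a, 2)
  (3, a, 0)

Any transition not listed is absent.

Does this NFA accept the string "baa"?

Start in {0}.
Read 'b': 0→{3}; now {3}.
Read 'a': 3→{0}; now {0}.
Read 'a': 0→{3}; now {3}.
The final set {3} contains no accepting state.

No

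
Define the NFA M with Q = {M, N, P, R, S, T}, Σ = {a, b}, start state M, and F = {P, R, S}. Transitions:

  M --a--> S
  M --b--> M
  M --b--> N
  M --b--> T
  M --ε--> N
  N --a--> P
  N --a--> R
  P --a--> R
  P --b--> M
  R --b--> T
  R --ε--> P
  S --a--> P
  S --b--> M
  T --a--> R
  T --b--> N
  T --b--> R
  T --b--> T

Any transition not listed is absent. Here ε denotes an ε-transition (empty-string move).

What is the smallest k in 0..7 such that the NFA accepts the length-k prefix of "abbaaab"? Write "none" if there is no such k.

1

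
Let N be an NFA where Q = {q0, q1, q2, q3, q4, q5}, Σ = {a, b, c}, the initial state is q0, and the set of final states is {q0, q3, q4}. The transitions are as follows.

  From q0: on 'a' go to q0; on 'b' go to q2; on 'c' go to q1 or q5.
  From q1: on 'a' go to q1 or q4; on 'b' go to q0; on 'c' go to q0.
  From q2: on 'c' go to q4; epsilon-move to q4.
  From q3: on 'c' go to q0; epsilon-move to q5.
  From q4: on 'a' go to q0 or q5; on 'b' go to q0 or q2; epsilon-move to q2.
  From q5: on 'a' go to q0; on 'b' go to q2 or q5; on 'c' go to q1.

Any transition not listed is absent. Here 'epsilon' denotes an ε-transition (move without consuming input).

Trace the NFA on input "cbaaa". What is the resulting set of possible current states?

Start in {q0}.
Read 'c': q0→{q1, q5}; now {q1, q5}.
Read 'b': q1→{q0}, q5→{q2, q5}; union {q0, q2, q5}; ε-closure = {q0, q2, q4, q5}.
Read 'a': q0→{q0}, q2→∅, q4→{q0, q5}, q5→{q0}; now {q0, q5}.
Read 'a': q0→{q0}, q5→{q0}; now {q0}.
Read 'a': q0→{q0}; now {q0}.

{q0}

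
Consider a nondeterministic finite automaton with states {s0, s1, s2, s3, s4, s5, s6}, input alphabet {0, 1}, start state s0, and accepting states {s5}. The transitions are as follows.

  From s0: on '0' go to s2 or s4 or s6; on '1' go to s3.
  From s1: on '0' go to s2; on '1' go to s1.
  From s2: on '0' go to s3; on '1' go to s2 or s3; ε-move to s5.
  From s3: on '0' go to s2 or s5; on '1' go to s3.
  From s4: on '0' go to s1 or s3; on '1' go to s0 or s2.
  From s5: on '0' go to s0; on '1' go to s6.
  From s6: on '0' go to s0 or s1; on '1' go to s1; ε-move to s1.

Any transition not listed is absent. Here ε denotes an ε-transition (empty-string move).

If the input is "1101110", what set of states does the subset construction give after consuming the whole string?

Start in {s0}.
Read '1': s0→{s3}; now {s3}.
Read '1': s3→{s3}; now {s3}.
Read '0': s3→{s2, s5}; now {s2, s5}.
Read '1': s2→{s2, s3}, s5→{s6}; union {s2, s3, s6}; ε-closure = {s1, s2, s3, s5, s6}.
Read '1': s1→{s1}, s2→{s2, s3}, s3→{s3}, s5→{s6}, s6→{s1}; union {s1, s2, s3, s6}; ε-closure = {s1, s2, s3, s5, s6}.
Read '1': s1→{s1}, s2→{s2, s3}, s3→{s3}, s5→{s6}, s6→{s1}; union {s1, s2, s3, s6}; ε-closure = {s1, s2, s3, s5, s6}.
Read '0': s1→{s2}, s2→{s3}, s3→{s2, s5}, s5→{s0}, s6→{s0, s1}; now {s0, s1, s2, s3, s5}.

{s0, s1, s2, s3, s5}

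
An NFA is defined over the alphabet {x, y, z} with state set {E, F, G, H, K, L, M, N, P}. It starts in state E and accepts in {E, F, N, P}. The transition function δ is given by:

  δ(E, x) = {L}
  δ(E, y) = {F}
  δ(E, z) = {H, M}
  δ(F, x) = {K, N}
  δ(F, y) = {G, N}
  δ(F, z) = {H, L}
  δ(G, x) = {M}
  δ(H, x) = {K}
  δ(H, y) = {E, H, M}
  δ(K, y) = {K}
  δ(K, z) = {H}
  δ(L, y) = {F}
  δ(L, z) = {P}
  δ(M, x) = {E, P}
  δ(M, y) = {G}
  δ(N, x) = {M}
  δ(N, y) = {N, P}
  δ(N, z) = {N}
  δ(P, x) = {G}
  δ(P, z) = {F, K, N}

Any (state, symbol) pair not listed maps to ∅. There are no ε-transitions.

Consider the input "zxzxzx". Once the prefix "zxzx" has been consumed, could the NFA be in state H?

Start in {E}.
Read 'z': {E} → {H, M}.
Read 'x': {H, M} → {E, K, P}.
Read 'z': {E, K, P} → {F, H, K, M, N}.
Read 'x': {F, H, K, M, N} → {E, K, M, N, P}.
State H is not in {E, K, M, N, P}.

No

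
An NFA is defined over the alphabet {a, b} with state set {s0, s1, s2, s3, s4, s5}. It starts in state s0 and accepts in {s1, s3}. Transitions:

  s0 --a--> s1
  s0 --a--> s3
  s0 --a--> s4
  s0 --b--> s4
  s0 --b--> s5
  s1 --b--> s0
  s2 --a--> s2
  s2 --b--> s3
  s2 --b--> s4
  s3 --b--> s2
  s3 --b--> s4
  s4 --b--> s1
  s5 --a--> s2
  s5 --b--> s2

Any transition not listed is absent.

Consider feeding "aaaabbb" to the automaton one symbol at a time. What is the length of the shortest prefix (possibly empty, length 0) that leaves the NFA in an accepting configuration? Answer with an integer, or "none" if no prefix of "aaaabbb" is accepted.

Start in {s0}.
Read 'a': {s0} → {s1, s3, s4}.
None of the earlier sets intersect F, but {s1, s3, s4} does.

1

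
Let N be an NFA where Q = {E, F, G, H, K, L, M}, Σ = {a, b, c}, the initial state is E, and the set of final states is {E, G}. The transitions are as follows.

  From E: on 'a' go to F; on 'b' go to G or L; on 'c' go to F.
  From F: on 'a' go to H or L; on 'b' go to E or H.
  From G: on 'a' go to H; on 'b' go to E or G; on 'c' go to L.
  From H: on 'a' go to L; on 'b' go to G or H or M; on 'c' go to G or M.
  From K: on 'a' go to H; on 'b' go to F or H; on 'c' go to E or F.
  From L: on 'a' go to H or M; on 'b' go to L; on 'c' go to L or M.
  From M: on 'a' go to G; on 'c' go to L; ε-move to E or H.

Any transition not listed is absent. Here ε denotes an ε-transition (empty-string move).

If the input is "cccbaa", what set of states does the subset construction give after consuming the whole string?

Start in {E}.
Read 'c': E→{F}; now {F}.
Read 'c': F→∅; now ∅.
The set is empty and remains empty for the remaining 4 symbols.

∅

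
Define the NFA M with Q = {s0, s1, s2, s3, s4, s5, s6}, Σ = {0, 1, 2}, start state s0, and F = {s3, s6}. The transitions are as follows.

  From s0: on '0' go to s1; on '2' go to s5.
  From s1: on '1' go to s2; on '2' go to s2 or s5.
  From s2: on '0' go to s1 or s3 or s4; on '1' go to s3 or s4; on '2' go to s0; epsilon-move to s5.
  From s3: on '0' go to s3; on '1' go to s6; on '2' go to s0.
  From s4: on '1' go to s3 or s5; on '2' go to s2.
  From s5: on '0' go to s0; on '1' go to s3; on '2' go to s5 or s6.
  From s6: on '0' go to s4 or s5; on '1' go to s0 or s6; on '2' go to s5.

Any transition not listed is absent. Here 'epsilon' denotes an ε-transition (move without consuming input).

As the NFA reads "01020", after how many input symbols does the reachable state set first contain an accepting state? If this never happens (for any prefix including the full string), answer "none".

3

Start in {s0}.
Read '0': {s0} → {s1}.
Read '1': {s1} → {s2, s5}.
Read '0': {s2, s5} → {s0, s1, s3, s4}.
None of the earlier sets intersect F, but {s0, s1, s3, s4} does.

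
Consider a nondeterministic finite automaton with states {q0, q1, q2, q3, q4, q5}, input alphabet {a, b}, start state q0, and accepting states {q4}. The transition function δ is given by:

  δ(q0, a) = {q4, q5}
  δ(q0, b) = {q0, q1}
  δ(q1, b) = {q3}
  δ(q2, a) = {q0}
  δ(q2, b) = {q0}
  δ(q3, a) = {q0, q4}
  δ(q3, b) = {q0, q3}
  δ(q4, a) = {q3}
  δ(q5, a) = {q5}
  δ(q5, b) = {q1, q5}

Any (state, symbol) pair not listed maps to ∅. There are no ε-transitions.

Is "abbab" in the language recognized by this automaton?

Start in {q0}.
Read 'a': q0→{q4, q5}; now {q4, q5}.
Read 'b': q4→∅, q5→{q1, q5}; now {q1, q5}.
Read 'b': q1→{q3}, q5→{q1, q5}; now {q1, q3, q5}.
Read 'a': q1→∅, q3→{q0, q4}, q5→{q5}; now {q0, q4, q5}.
Read 'b': q0→{q0, q1}, q4→∅, q5→{q1, q5}; now {q0, q1, q5}.
The final set {q0, q1, q5} contains no accepting state.

No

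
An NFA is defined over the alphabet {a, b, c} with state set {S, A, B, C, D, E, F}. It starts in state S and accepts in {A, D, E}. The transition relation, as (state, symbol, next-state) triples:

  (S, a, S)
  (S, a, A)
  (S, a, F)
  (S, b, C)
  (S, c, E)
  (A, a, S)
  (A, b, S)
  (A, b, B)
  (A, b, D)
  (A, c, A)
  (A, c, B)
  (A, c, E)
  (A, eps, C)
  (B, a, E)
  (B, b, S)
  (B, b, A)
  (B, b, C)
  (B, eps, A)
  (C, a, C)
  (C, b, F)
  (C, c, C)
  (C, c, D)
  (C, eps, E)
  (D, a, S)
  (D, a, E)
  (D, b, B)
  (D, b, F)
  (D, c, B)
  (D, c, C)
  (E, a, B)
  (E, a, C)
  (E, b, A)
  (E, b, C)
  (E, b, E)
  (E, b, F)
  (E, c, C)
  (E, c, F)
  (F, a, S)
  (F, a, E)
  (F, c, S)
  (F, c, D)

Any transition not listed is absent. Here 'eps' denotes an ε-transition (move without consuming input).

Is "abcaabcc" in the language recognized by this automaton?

Start in {S}.
Read 'a': S→{S, A, F}; union {S, A, F}; ε-closure = {S, A, C, E, F}.
Read 'b': S→{C}, A→{S, B, D}, C→{F}, E→{A, C, E, F}, F→∅; now {S, A, B, C, D, E, F}.
Read 'c': S→{E}, A→{A, B, E}, B→∅, C→{C, D}, D→{B, C}, E→{C, F}, F→{S, D}; now {S, A, B, C, D, E, F}.
Read 'a': S→{S, A, F}, A→{S}, B→{E}, C→{C}, D→{S, E}, E→{B, C}, F→{S, E}; now {S, A, B, C, E, F}.
Read 'a': S→{S, A, F}, A→{S}, B→{E}, C→{C}, E→{B, C}, F→{S, E}; now {S, A, B, C, E, F}.
Read 'b': S→{C}, A→{S, B, D}, B→{S, A, C}, C→{F}, E→{A, C, E, F}, F→∅; now {S, A, B, C, D, E, F}.
Read 'c': S→{E}, A→{A, B, E}, B→∅, C→{C, D}, D→{B, C}, E→{C, F}, F→{S, D}; now {S, A, B, C, D, E, F}.
Read 'c': S→{E}, A→{A, B, E}, B→∅, C→{C, D}, D→{B, C}, E→{C, F}, F→{S, D}; now {S, A, B, C, D, E, F}.
The final set {S, A, B, C, D, E, F} contains the accepting states A, D, E.

Yes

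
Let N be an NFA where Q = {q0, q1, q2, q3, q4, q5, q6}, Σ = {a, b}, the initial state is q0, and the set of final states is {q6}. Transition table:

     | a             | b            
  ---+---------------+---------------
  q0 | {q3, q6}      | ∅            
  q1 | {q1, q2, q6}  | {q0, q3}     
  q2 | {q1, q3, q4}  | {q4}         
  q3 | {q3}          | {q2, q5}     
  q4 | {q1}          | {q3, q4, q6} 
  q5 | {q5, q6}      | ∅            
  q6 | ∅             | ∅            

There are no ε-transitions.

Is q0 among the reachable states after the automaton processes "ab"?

Start in {q0}.
Read 'a': q0→{q3, q6}; now {q3, q6}.
Read 'b': q3→{q2, q5}, q6→∅; now {q2, q5}.
State q0 is not in {q2, q5}.

No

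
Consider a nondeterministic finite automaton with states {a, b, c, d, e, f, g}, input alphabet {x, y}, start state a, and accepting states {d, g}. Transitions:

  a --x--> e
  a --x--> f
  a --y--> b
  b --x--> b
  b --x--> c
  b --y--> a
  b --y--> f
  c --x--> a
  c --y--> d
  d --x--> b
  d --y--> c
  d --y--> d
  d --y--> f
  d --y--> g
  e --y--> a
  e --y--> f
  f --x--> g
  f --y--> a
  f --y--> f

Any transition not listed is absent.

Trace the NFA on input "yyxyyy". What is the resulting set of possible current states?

{a, b, f}

Start in {a}.
Read 'y': {a} → {b}.
Read 'y': {b} → {a, f}.
Read 'x': {a, f} → {e, f, g}.
Read 'y': {e, f, g} → {a, f}.
Read 'y': {a, f} → {a, b, f}.
Read 'y': {a, b, f} → {a, b, f}.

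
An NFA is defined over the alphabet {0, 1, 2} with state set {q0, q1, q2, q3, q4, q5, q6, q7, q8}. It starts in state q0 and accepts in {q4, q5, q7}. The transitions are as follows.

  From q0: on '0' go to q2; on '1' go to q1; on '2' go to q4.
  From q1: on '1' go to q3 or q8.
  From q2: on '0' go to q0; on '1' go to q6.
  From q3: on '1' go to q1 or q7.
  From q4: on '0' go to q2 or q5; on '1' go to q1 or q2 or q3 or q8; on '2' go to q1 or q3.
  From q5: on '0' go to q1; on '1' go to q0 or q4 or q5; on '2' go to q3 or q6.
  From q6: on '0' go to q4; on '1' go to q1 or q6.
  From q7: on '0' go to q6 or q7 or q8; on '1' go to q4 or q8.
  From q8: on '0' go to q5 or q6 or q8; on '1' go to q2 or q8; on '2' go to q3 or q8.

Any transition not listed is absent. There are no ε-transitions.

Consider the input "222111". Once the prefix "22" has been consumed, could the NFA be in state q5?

Start in {q0}.
Read '2': {q0} → {q4}.
Read '2': {q4} → {q1, q3}.
State q5 is not in {q1, q3}.

No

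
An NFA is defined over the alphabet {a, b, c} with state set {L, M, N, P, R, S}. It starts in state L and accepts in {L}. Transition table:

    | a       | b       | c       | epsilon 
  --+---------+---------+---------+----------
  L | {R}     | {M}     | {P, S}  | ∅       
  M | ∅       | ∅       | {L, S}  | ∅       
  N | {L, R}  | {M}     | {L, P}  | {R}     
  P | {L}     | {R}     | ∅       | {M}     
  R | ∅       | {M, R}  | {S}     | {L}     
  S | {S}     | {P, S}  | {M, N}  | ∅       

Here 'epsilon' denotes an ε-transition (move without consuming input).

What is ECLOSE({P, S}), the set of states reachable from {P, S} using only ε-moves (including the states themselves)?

{M, P, S}

Begin with {P, S}.
ε-move P → M; add M.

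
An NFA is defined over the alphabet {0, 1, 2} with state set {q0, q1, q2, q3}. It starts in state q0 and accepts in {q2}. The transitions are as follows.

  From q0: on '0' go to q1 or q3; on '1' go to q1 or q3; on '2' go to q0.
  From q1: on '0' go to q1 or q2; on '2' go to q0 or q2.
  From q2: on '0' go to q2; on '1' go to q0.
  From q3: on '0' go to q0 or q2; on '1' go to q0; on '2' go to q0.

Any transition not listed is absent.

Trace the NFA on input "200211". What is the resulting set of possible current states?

{q0, q1, q3}

Start in {q0}.
Read '2': {q0} → {q0}.
Read '0': {q0} → {q1, q3}.
Read '0': {q1, q3} → {q0, q1, q2}.
Read '2': {q0, q1, q2} → {q0, q2}.
Read '1': {q0, q2} → {q0, q1, q3}.
Read '1': {q0, q1, q3} → {q0, q1, q3}.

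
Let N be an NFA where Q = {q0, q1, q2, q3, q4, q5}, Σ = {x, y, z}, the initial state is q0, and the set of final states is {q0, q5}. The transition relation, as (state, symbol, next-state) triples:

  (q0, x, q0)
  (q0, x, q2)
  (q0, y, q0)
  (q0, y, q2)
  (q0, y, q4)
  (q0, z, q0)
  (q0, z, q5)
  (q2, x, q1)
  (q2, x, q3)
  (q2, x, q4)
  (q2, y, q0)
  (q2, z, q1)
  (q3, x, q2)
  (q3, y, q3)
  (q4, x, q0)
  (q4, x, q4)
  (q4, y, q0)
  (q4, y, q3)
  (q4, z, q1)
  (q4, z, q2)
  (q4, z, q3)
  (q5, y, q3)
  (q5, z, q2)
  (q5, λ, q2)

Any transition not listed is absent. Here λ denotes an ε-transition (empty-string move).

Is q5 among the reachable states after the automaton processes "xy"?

No

Start in {q0}.
Read 'x': q0→{q0, q2}; now {q0, q2}.
Read 'y': q0→{q0, q2, q4}, q2→{q0}; now {q0, q2, q4}.
State q5 is not in {q0, q2, q4}.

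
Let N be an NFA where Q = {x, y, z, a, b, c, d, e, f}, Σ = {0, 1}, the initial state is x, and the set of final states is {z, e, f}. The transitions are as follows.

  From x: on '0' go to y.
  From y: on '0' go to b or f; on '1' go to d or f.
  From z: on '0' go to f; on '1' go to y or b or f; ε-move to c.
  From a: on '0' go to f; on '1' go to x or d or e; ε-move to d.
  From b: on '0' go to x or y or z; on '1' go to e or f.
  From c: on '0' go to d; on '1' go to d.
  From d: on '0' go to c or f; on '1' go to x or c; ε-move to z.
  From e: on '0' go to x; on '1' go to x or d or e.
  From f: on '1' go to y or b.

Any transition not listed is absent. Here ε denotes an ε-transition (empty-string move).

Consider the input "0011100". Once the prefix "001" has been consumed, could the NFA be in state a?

No

Start in {x}.
Read '0': x→{y}; now {y}.
Read '0': y→{b, f}; now {b, f}.
Read '1': b→{e, f}, f→{y, b}; now {y, b, e, f}.
State a is not in {y, b, e, f}.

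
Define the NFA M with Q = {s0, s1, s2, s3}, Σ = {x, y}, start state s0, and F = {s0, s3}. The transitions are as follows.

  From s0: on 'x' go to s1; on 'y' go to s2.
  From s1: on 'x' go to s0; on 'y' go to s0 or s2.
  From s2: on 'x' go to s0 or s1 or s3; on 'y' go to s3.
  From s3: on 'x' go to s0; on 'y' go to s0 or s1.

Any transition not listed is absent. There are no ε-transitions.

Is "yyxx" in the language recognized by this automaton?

Start in {s0}.
Read 'y': s0→{s2}; now {s2}.
Read 'y': s2→{s3}; now {s3}.
Read 'x': s3→{s0}; now {s0}.
Read 'x': s0→{s1}; now {s1}.
The final set {s1} contains no accepting state.

No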